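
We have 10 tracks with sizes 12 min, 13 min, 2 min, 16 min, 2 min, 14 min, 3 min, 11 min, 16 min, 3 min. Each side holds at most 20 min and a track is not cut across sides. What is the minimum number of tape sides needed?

6

Total = 16 + 16 + 14 + 13 + 12 + 11 + 3 + 3 + 2 + 2 = 92 min.
Lower bound: ⌈92/20⌉ = 5 tape sides.
Also, 6 tracks each exceed 10 min, and no two of those can share a side, so at least 6 tape sides are needed.
A packing using 6 tape sides:
  side 1: 16 + 3 = 19
  side 2: 16 + 3 = 19
  side 3: 14 + 2 + 2 = 18
  side 4: 13 = 13
  side 5: 12 = 12
  side 6: 11 = 11
This matches the lower bound, so 6 is optimal.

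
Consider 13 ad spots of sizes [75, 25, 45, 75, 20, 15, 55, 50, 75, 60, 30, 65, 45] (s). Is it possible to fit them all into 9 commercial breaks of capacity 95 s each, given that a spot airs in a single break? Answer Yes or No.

Yes

A valid assignment using 8 commercial breaks:
  break 1: 75 + 20 = 95
  break 2: 75 + 15 = 90
  break 3: 75 = 75
  break 4: 65 + 30 = 95
  break 5: 60 + 25 = 85
  break 6: 55 = 55
  break 7: 50 + 45 = 95
  break 8: 45 = 45
That uses only 8 ≤ 9, so 9 commercial breaks are enough.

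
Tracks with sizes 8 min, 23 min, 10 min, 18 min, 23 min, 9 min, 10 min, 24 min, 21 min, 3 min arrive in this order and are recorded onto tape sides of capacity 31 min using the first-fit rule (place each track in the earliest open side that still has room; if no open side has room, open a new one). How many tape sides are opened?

6

  8 → side 1 (new)  [load 8/31]
  23 → side 1  [load 31/31]
  10 → side 2 (new)  [load 10/31]
  18 → side 2  [load 28/31]
  23 → side 3 (new)  [load 23/31]
  9 → side 4 (new)  [load 9/31]
  10 → side 4  [load 19/31]
  24 → side 5 (new)  [load 24/31]
  21 → side 6 (new)  [load 21/31]
  3 → side 2  [load 31/31]
6 tape sides opened.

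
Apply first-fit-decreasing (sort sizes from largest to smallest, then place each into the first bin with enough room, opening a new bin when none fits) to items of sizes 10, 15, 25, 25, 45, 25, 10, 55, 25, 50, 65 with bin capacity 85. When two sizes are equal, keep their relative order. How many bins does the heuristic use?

Sorted descending: 65, 55, 50, 45, 25, 25, 25, 25, 15, 10, 10.
  65 → bin 1 (new)  [load 65/85]
  55 → bin 2 (new)  [load 55/85]
  50 → bin 3 (new)  [load 50/85]
  45 → bin 4 (new)  [load 45/85]
  25 → bin 2  [load 80/85]
  25 → bin 3  [load 75/85]
  25 → bin 4  [load 70/85]
  25 → bin 5 (new)  [load 25/85]
  15 → bin 1  [load 80/85]
  10 → bin 3  [load 85/85]
  10 → bin 4  [load 80/85]
5 bins opened.

5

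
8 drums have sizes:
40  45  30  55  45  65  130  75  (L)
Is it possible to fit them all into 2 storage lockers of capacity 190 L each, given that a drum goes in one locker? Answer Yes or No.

Total = 485 L; ⌈485/190⌉ = 3.
At least 3 storage lockers are required, but only 2 are allowed.

No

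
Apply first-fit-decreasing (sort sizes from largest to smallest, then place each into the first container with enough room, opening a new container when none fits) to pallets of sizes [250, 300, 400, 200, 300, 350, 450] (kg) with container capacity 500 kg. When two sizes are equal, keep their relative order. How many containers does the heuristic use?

6

Sorted descending: 450, 400, 350, 300, 300, 250, 200.
  450 → container 1 (new)  [load 450/500]
  400 → container 2 (new)  [load 400/500]
  350 → container 3 (new)  [load 350/500]
  300 → container 4 (new)  [load 300/500]
  300 → container 5 (new)  [load 300/500]
  250 → container 6 (new)  [load 250/500]
  200 → container 4  [load 500/500]
6 containers opened.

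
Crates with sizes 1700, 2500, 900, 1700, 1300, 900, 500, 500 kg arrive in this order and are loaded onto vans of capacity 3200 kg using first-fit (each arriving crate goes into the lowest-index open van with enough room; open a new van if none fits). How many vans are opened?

4

  1700 → van 1 (new)  [load 1700/3200]
  2500 → van 2 (new)  [load 2500/3200]
  900 → van 1  [load 2600/3200]
  1700 → van 3 (new)  [load 1700/3200]
  1300 → van 3  [load 3000/3200]
  900 → van 4 (new)  [load 900/3200]
  500 → van 1  [load 3100/3200]
  500 → van 2  [load 3000/3200]
4 vans opened.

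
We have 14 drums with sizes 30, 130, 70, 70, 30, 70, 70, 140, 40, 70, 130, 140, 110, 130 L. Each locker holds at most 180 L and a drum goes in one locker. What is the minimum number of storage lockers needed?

Total = 140 + 140 + 130 + 130 + 130 + 110 + 70 + 70 + 70 + 70 + 70 + 40 + 30 + 30 = 1230 L.
Lower bound: ⌈1230/180⌉ = 7 storage lockers.
A packing using 8 storage lockers:
  locker 1: 140 + 40 = 180
  locker 2: 140 + 30 = 170
  locker 3: 130 + 30 = 160
  locker 4: 130 = 130
  locker 5: 130 = 130
  locker 6: 110 + 70 = 180
  locker 7: 70 + 70 = 140
  locker 8: 70 + 70 = 140
No arrangement into 7 storage lockers stays within capacity, so 8 is optimal.

8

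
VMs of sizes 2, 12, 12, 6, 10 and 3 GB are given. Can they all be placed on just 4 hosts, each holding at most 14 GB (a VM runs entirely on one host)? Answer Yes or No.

A valid assignment using 4 hosts:
  host 1: 12 + 2 = 14
  host 2: 12 = 12
  host 3: 10 + 3 = 13
  host 4: 6 = 6
Every load is within 14 GB, so 4 hosts suffice.

Yes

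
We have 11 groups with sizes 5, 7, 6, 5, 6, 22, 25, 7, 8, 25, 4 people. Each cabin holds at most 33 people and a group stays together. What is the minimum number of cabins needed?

Total = 25 + 25 + 22 + 8 + 7 + 7 + 6 + 6 + 5 + 5 + 4 = 120 people.
Lower bound: ⌈120/33⌉ = 4 cabins.
A packing using 4 cabins:
  cabin 1: 25 + 8 = 33
  cabin 2: 25 + 7 = 32
  cabin 3: 22 + 7 + 4 = 33
  cabin 4: 6 + 6 + 5 + 5 = 22
This matches the lower bound, so 4 is optimal.

4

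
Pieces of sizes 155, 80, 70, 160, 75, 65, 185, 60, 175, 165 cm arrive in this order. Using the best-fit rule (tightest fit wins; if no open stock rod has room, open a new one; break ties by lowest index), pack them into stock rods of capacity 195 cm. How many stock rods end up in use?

  155 → stock rod 1 (new)  [load 155/195]
  80 → stock rod 2 (new)  [load 80/195]
  70 → stock rod 2  [load 150/195]
  160 → stock rod 3 (new)  [load 160/195]
  75 → stock rod 4 (new)  [load 75/195]
  65 → stock rod 4  [load 140/195]
  185 → stock rod 5 (new)  [load 185/195]
  60 → stock rod 6 (new)  [load 60/195]
  175 → stock rod 7 (new)  [load 175/195]
  165 → stock rod 8 (new)  [load 165/195]
8 stock rods opened.

8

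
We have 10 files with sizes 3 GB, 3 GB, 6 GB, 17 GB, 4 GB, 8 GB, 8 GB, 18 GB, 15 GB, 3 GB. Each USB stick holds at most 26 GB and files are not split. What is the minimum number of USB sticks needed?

4

Total = 18 + 17 + 15 + 8 + 8 + 6 + 4 + 3 + 3 + 3 = 85 GB.
Lower bound: ⌈85/26⌉ = 4 USB sticks.
A packing using 4 USB sticks:
  USB stick 1: 18 + 8 = 26
  USB stick 2: 17 + 8 = 25
  USB stick 3: 15 + 6 + 4 = 25
  USB stick 4: 3 + 3 + 3 = 9
This matches the lower bound, so 4 is optimal.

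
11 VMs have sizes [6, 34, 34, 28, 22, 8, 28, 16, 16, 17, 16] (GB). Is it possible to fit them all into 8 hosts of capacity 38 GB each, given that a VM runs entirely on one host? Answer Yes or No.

A valid assignment using 7 hosts:
  host 1: 34 = 34
  host 2: 34 = 34
  host 3: 28 + 8 = 36
  host 4: 28 + 6 = 34
  host 5: 22 + 16 = 38
  host 6: 17 + 16 = 33
  host 7: 16 = 16
That uses only 7 ≤ 8, so 8 hosts are enough.

Yes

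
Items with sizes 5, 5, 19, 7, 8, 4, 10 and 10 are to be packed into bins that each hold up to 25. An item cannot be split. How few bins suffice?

Total = 19 + 10 + 10 + 8 + 7 + 5 + 5 + 4 = 68.
Lower bound: ⌈68/25⌉ = 3 bins.
A packing using 3 bins:
  bin 1: 19 + 5 = 24
  bin 2: 10 + 10 + 5 = 25
  bin 3: 8 + 7 + 4 = 19
This matches the lower bound, so 3 is optimal.

3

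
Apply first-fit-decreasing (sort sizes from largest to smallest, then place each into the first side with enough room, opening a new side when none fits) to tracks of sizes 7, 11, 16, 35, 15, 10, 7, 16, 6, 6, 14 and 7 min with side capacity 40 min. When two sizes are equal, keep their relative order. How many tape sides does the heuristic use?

4

Sorted descending: 35, 16, 16, 15, 14, 11, 10, 7, 7, 7, 6, 6.
  35 → side 1 (new)  [load 35/40]
  16 → side 2 (new)  [load 16/40]
  16 → side 2  [load 32/40]
  15 → side 3 (new)  [load 15/40]
  14 → side 3  [load 29/40]
  11 → side 3  [load 40/40]
  10 → side 4 (new)  [load 10/40]
  7 → side 2  [load 39/40]
  7 → side 4  [load 17/40]
  7 → side 4  [load 24/40]
  6 → side 4  [load 30/40]
  6 → side 4  [load 36/40]
4 tape sides opened.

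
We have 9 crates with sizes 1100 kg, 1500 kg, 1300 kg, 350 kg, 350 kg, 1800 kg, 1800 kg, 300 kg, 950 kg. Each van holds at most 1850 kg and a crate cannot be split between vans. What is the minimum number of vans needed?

Total = 1800 + 1800 + 1500 + 1300 + 1100 + 950 + 350 + 350 + 300 = 9450 kg.
Lower bound: ⌈9450/1850⌉ = 6 vans.
A packing using 6 vans:
  van 1: 1800 = 1800
  van 2: 1800 = 1800
  van 3: 1500 + 350 = 1850
  van 4: 1300 + 350 = 1650
  van 5: 1100 + 300 = 1400
  van 6: 950 = 950
This matches the lower bound, so 6 is optimal.

6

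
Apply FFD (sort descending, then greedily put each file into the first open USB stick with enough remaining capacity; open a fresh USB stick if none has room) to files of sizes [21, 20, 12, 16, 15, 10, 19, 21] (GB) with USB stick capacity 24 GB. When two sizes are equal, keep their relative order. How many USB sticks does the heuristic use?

7

Sorted descending: 21, 21, 20, 19, 16, 15, 12, 10.
  21 → USB stick 1 (new)  [load 21/24]
  21 → USB stick 2 (new)  [load 21/24]
  20 → USB stick 3 (new)  [load 20/24]
  19 → USB stick 4 (new)  [load 19/24]
  16 → USB stick 5 (new)  [load 16/24]
  15 → USB stick 6 (new)  [load 15/24]
  12 → USB stick 7 (new)  [load 12/24]
  10 → USB stick 7  [load 22/24]
7 USB sticks opened.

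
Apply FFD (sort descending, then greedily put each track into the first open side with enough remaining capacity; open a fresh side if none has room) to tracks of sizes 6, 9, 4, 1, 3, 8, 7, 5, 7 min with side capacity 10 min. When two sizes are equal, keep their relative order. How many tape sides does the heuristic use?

6

Sorted descending: 9, 8, 7, 7, 6, 5, 4, 3, 1.
  9 → side 1 (new)  [load 9/10]
  8 → side 2 (new)  [load 8/10]
  7 → side 3 (new)  [load 7/10]
  7 → side 4 (new)  [load 7/10]
  6 → side 5 (new)  [load 6/10]
  5 → side 6 (new)  [load 5/10]
  4 → side 5  [load 10/10]
  3 → side 3  [load 10/10]
  1 → side 1  [load 10/10]
6 tape sides opened.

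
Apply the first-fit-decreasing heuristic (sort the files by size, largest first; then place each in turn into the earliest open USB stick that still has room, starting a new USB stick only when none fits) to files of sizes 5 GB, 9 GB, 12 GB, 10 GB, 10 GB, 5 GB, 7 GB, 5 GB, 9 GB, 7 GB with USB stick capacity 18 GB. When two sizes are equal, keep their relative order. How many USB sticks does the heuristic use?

5

Sorted descending: 12, 10, 10, 9, 9, 7, 7, 5, 5, 5.
  12 → USB stick 1 (new)  [load 12/18]
  10 → USB stick 2 (new)  [load 10/18]
  10 → USB stick 3 (new)  [load 10/18]
  9 → USB stick 4 (new)  [load 9/18]
  9 → USB stick 4  [load 18/18]
  7 → USB stick 2  [load 17/18]
  7 → USB stick 3  [load 17/18]
  5 → USB stick 1  [load 17/18]
  5 → USB stick 5 (new)  [load 5/18]
  5 → USB stick 5  [load 10/18]
5 USB sticks opened.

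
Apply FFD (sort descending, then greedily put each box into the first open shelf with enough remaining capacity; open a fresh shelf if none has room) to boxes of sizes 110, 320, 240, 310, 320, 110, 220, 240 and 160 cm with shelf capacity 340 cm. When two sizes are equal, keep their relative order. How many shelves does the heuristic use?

Sorted descending: 320, 320, 310, 240, 240, 220, 160, 110, 110.
  320 → shelf 1 (new)  [load 320/340]
  320 → shelf 2 (new)  [load 320/340]
  310 → shelf 3 (new)  [load 310/340]
  240 → shelf 4 (new)  [load 240/340]
  240 → shelf 5 (new)  [load 240/340]
  220 → shelf 6 (new)  [load 220/340]
  160 → shelf 7 (new)  [load 160/340]
  110 → shelf 6  [load 330/340]
  110 → shelf 7  [load 270/340]
7 shelves opened.

7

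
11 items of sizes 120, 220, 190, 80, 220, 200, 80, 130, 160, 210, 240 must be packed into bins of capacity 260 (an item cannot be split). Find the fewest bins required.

9

Total = 240 + 220 + 220 + 210 + 200 + 190 + 160 + 130 + 120 + 80 + 80 = 1850.
Lower bound: ⌈1850/260⌉ = 8 bins.
A packing using 9 bins:
  bin 1: 240 = 240
  bin 2: 220 = 220
  bin 3: 220 = 220
  bin 4: 210 = 210
  bin 5: 200 = 200
  bin 6: 190 = 190
  bin 7: 160 + 80 = 240
  bin 8: 130 + 120 = 250
  bin 9: 80 = 80
No arrangement into 8 bins stays within capacity, so 9 is optimal.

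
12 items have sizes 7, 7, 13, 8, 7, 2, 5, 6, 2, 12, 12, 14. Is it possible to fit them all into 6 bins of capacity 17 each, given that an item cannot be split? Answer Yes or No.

Total = 95; ⌈95/17⌉ = 6.
The bound of 6 does not rule out 6, but exhaustive search shows no assignment into 6 bins of capacity 17 exists — the minimum is 7.

No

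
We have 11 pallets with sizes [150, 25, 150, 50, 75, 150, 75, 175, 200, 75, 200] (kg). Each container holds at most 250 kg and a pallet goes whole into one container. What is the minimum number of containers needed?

6

Total = 200 + 200 + 175 + 150 + 150 + 150 + 75 + 75 + 75 + 50 + 25 = 1325 kg.
Lower bound: ⌈1325/250⌉ = 6 containers.
A packing using 6 containers:
  container 1: 200 + 50 = 250
  container 2: 200 + 25 = 225
  container 3: 175 + 75 = 250
  container 4: 150 + 75 = 225
  container 5: 150 + 75 = 225
  container 6: 150 = 150
This matches the lower bound, so 6 is optimal.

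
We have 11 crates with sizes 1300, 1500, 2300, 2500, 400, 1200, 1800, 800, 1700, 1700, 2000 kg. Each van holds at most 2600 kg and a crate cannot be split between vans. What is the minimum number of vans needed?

Total = 2500 + 2300 + 2000 + 1800 + 1700 + 1700 + 1500 + 1300 + 1200 + 800 + 400 = 17200 kg.
Lower bound: ⌈17200/2600⌉ = 7 vans.
A packing using 8 vans:
  van 1: 2500 = 2500
  van 2: 2300 = 2300
  van 3: 2000 + 400 = 2400
  van 4: 1800 + 800 = 2600
  van 5: 1700 = 1700
  van 6: 1700 = 1700
  van 7: 1500 = 1500
  van 8: 1300 + 1200 = 2500
No arrangement into 7 vans stays within capacity, so 8 is optimal.

8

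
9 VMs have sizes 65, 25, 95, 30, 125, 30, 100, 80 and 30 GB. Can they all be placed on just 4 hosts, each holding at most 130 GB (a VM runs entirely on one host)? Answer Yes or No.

Total = 580 GB; ⌈580/130⌉ = 5.
At least 5 hosts are required, but only 4 are allowed.

No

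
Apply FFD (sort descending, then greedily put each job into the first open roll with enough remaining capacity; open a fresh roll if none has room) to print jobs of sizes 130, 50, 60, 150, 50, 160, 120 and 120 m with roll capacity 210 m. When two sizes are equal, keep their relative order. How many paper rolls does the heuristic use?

Sorted descending: 160, 150, 130, 120, 120, 60, 50, 50.
  160 → roll 1 (new)  [load 160/210]
  150 → roll 2 (new)  [load 150/210]
  130 → roll 3 (new)  [load 130/210]
  120 → roll 4 (new)  [load 120/210]
  120 → roll 5 (new)  [load 120/210]
  60 → roll 2  [load 210/210]
  50 → roll 1  [load 210/210]
  50 → roll 3  [load 180/210]
5 paper rolls opened.

5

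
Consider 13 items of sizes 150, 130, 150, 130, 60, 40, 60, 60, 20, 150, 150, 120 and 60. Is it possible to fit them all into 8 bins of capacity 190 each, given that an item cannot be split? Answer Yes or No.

A valid assignment using 8 bins:
  bin 1: 150 + 40 = 190
  bin 2: 150 + 20 = 170
  bin 3: 150 = 150
  bin 4: 150 = 150
  bin 5: 130 + 60 = 190
  bin 6: 130 + 60 = 190
  bin 7: 120 + 60 = 180
  bin 8: 60 = 60
Every load is within 190, so 8 bins suffice.

Yes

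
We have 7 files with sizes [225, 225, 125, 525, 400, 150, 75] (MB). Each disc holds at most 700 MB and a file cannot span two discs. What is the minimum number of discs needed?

Total = 525 + 400 + 225 + 225 + 150 + 125 + 75 = 1725 MB.
Lower bound: ⌈1725/700⌉ = 3 discs.
A packing using 3 discs:
  disc 1: 525 + 150 = 675
  disc 2: 400 + 225 + 75 = 700
  disc 3: 225 + 125 = 350
This matches the lower bound, so 3 is optimal.

3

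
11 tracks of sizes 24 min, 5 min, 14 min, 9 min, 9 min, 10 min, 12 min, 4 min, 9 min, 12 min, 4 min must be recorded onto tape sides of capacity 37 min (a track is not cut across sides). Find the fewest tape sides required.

Total = 24 + 14 + 12 + 12 + 10 + 9 + 9 + 9 + 5 + 4 + 4 = 112 min.
Lower bound: ⌈112/37⌉ = 4 tape sides.
A packing using 4 tape sides:
  side 1: 24 + 12 = 36
  side 2: 14 + 12 + 10 = 36
  side 3: 9 + 9 + 9 + 5 + 4 = 36
  side 4: 4 = 4
This matches the lower bound, so 4 is optimal.

4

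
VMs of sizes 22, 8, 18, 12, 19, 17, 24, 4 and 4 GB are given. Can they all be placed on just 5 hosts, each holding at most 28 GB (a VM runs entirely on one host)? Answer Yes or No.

Total = 128 GB; ⌈128/28⌉ = 5.
The bound of 5 does not rule out 5, but exhaustive search shows no assignment into 5 hosts of capacity 28 GB exists — the minimum is 6.

No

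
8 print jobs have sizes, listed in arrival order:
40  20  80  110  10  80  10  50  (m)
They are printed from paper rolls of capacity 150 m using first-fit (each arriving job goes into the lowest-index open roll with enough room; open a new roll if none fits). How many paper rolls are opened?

3

  40 → roll 1 (new)  [load 40/150]
  20 → roll 1  [load 60/150]
  80 → roll 1  [load 140/150]
  110 → roll 2 (new)  [load 110/150]
  10 → roll 1  [load 150/150]
  80 → roll 3 (new)  [load 80/150]
  10 → roll 2  [load 120/150]
  50 → roll 3  [load 130/150]
3 paper rolls opened.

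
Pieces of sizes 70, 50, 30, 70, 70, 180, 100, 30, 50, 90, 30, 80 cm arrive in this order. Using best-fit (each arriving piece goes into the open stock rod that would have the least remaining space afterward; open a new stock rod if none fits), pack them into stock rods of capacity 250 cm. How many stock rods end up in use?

  70 → stock rod 1 (new)  [load 70/250]
  50 → stock rod 1  [load 120/250]
  30 → stock rod 1  [load 150/250]
  70 → stock rod 1  [load 220/250]
  70 → stock rod 2 (new)  [load 70/250]
  180 → stock rod 2  [load 250/250]
  100 → stock rod 3 (new)  [load 100/250]
  30 → stock rod 1  [load 250/250]
  50 → stock rod 3  [load 150/250]
  90 → stock rod 3  [load 240/250]
  30 → stock rod 4 (new)  [load 30/250]
  80 → stock rod 4  [load 110/250]
4 stock rods opened.

4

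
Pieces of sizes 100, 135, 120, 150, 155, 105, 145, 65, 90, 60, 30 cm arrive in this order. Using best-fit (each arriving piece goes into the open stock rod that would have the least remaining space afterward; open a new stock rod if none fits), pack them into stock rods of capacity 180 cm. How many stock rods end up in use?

8

  100 → stock rod 1 (new)  [load 100/180]
  135 → stock rod 2 (new)  [load 135/180]
  120 → stock rod 3 (new)  [load 120/180]
  150 → stock rod 4 (new)  [load 150/180]
  155 → stock rod 5 (new)  [load 155/180]
  105 → stock rod 6 (new)  [load 105/180]
  145 → stock rod 7 (new)  [load 145/180]
  65 → stock rod 6  [load 170/180]
  90 → stock rod 8 (new)  [load 90/180]
  60 → stock rod 3  [load 180/180]
  30 → stock rod 4  [load 180/180]
8 stock rods opened.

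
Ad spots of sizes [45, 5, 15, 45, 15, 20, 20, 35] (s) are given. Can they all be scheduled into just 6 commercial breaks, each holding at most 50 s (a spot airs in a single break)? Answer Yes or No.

A valid assignment using 5 commercial breaks:
  break 1: 45 + 5 = 50
  break 2: 45 = 45
  break 3: 35 + 15 = 50
  break 4: 20 + 20 = 40
  break 5: 15 = 15
That uses only 5 ≤ 6, so 6 commercial breaks are enough.

Yes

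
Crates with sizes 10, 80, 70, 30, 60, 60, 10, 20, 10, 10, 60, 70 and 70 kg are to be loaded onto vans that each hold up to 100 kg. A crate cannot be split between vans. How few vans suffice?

Total = 80 + 70 + 70 + 70 + 60 + 60 + 60 + 30 + 20 + 10 + 10 + 10 + 10 = 560 kg.
Lower bound: ⌈560/100⌉ = 6 vans.
Also, 7 crates each exceed 50 kg, and no two of those can share a van, so at least 7 vans are needed.
A packing using 7 vans:
  van 1: 80 + 20 = 100
  van 2: 70 + 30 = 100
  van 3: 70 + 10 + 10 + 10 = 100
  van 4: 70 + 10 = 80
  van 5: 60 = 60
  van 6: 60 = 60
  van 7: 60 = 60
This matches the lower bound, so 7 is optimal.

7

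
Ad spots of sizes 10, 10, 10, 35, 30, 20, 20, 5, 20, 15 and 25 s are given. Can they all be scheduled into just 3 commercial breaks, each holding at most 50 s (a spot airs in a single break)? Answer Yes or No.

No

Total = 200 s; ⌈200/50⌉ = 4.
At least 4 commercial breaks are required, but only 3 are allowed.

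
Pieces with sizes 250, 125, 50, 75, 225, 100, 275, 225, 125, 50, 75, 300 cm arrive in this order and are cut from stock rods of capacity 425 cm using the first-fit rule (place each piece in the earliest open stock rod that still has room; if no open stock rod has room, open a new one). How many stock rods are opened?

5

  250 → stock rod 1 (new)  [load 250/425]
  125 → stock rod 1  [load 375/425]
  50 → stock rod 1  [load 425/425]
  75 → stock rod 2 (new)  [load 75/425]
  225 → stock rod 2  [load 300/425]
  100 → stock rod 2  [load 400/425]
  275 → stock rod 3 (new)  [load 275/425]
  225 → stock rod 4 (new)  [load 225/425]
  125 → stock rod 3  [load 400/425]
  50 → stock rod 4  [load 275/425]
  75 → stock rod 4  [load 350/425]
  300 → stock rod 5 (new)  [load 300/425]
5 stock rods opened.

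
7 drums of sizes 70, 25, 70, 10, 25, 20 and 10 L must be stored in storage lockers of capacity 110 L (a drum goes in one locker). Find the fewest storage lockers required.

3

Total = 70 + 70 + 25 + 25 + 20 + 10 + 10 = 230 L.
Lower bound: ⌈230/110⌉ = 3 storage lockers.
A packing using 3 storage lockers:
  locker 1: 70 + 25 + 10 = 105
  locker 2: 70 + 25 + 10 = 105
  locker 3: 20 = 20
This matches the lower bound, so 3 is optimal.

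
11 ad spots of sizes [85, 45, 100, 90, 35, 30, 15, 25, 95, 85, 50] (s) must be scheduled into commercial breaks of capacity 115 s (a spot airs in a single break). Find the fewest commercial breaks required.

Total = 100 + 95 + 90 + 85 + 85 + 50 + 45 + 35 + 30 + 25 + 15 = 655 s.
Lower bound: ⌈655/115⌉ = 6 commercial breaks.
A packing using 7 commercial breaks:
  break 1: 100 + 15 = 115
  break 2: 95 = 95
  break 3: 90 + 25 = 115
  break 4: 85 + 30 = 115
  break 5: 85 = 85
  break 6: 50 + 45 = 95
  break 7: 35 = 35
No arrangement into 6 commercial breaks stays within capacity, so 7 is optimal.

7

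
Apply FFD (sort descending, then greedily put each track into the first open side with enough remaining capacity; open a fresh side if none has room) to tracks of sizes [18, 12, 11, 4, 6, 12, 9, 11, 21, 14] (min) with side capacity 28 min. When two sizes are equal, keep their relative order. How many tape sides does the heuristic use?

Sorted descending: 21, 18, 14, 12, 12, 11, 11, 9, 6, 4.
  21 → side 1 (new)  [load 21/28]
  18 → side 2 (new)  [load 18/28]
  14 → side 3 (new)  [load 14/28]
  12 → side 3  [load 26/28]
  12 → side 4 (new)  [load 12/28]
  11 → side 4  [load 23/28]
  11 → side 5 (new)  [load 11/28]
  9 → side 2  [load 27/28]
  6 → side 1  [load 27/28]
  4 → side 4  [load 27/28]
5 tape sides opened.

5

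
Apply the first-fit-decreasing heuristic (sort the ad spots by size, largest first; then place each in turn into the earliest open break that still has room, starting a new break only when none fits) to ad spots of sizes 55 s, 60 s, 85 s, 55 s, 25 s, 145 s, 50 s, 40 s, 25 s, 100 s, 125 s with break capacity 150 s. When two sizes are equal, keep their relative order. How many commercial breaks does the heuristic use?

6

Sorted descending: 145, 125, 100, 85, 60, 55, 55, 50, 40, 25, 25.
  145 → break 1 (new)  [load 145/150]
  125 → break 2 (new)  [load 125/150]
  100 → break 3 (new)  [load 100/150]
  85 → break 4 (new)  [load 85/150]
  60 → break 4  [load 145/150]
  55 → break 5 (new)  [load 55/150]
  55 → break 5  [load 110/150]
  50 → break 3  [load 150/150]
  40 → break 5  [load 150/150]
  25 → break 2  [load 150/150]
  25 → break 6 (new)  [load 25/150]
6 commercial breaks opened.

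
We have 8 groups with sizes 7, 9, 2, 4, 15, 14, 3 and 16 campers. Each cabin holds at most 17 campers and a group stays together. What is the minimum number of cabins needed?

5

Total = 16 + 15 + 14 + 9 + 7 + 4 + 3 + 2 = 70 campers.
Lower bound: ⌈70/17⌉ = 5 cabins.
A packing using 5 cabins:
  cabin 1: 16 = 16
  cabin 2: 15 + 2 = 17
  cabin 3: 14 + 3 = 17
  cabin 4: 9 + 7 = 16
  cabin 5: 4 = 4
This matches the lower bound, so 5 is optimal.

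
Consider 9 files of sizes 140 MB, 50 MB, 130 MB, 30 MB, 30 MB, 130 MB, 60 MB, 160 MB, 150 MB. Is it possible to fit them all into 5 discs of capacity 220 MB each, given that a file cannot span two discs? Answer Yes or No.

A valid assignment using 5 discs:
  disc 1: 160 + 60 = 220
  disc 2: 150 + 50 = 200
  disc 3: 140 + 30 + 30 = 200
  disc 4: 130 = 130
  disc 5: 130 = 130
Every load is within 220 MB, so 5 discs suffice.

Yes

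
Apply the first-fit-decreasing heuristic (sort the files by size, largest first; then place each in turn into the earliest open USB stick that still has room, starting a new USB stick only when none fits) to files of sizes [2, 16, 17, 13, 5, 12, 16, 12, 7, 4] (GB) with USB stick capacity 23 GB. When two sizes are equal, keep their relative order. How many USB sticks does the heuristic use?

Sorted descending: 17, 16, 16, 13, 12, 12, 7, 5, 4, 2.
  17 → USB stick 1 (new)  [load 17/23]
  16 → USB stick 2 (new)  [load 16/23]
  16 → USB stick 3 (new)  [load 16/23]
  13 → USB stick 4 (new)  [load 13/23]
  12 → USB stick 5 (new)  [load 12/23]
  12 → USB stick 6 (new)  [load 12/23]
  7 → USB stick 2  [load 23/23]
  5 → USB stick 1  [load 22/23]
  4 → USB stick 3  [load 20/23]
  2 → USB stick 3  [load 22/23]
6 USB sticks opened.

6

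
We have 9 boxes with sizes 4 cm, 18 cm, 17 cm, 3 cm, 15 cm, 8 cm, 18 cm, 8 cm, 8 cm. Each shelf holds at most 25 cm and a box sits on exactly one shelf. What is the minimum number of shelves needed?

5

Total = 18 + 18 + 17 + 15 + 8 + 8 + 8 + 4 + 3 = 99 cm.
Lower bound: ⌈99/25⌉ = 4 shelves.
A packing using 5 shelves:
  shelf 1: 18 + 4 + 3 = 25
  shelf 2: 18 = 18
  shelf 3: 17 + 8 = 25
  shelf 4: 15 + 8 = 23
  shelf 5: 8 = 8
No arrangement into 4 shelves stays within capacity, so 5 is optimal.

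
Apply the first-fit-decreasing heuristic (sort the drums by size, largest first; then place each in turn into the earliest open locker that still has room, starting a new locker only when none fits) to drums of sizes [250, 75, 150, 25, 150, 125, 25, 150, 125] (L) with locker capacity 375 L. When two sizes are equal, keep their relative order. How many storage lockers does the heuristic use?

3

Sorted descending: 250, 150, 150, 150, 125, 125, 75, 25, 25.
  250 → locker 1 (new)  [load 250/375]
  150 → locker 2 (new)  [load 150/375]
  150 → locker 2  [load 300/375]
  150 → locker 3 (new)  [load 150/375]
  125 → locker 1  [load 375/375]
  125 → locker 3  [load 275/375]
  75 → locker 2  [load 375/375]
  25 → locker 3  [load 300/375]
  25 → locker 3  [load 325/375]
3 storage lockers opened.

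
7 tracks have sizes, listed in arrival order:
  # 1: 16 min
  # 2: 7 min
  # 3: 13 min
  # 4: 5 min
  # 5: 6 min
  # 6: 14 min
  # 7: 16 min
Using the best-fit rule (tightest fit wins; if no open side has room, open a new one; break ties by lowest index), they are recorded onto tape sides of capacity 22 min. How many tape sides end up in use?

  16 → side 1 (new)  [load 16/22]
  7 → side 2 (new)  [load 7/22]
  13 → side 2  [load 20/22]
  5 → side 1  [load 21/22]
  6 → side 3 (new)  [load 6/22]
  14 → side 3  [load 20/22]
  16 → side 4 (new)  [load 16/22]
4 tape sides opened.

4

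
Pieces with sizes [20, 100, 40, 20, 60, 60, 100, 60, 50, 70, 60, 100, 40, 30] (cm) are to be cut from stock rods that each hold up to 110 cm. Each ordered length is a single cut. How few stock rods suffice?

8

Total = 100 + 100 + 100 + 70 + 60 + 60 + 60 + 60 + 50 + 40 + 40 + 30 + 20 + 20 = 810 cm.
Lower bound: ⌈810/110⌉ = 8 stock rods.
A packing using 8 stock rods:
  stock rod 1: 100 = 100
  stock rod 2: 100 = 100
  stock rod 3: 100 = 100
  stock rod 4: 70 + 40 = 110
  stock rod 5: 60 + 50 = 110
  stock rod 6: 60 + 40 = 100
  stock rod 7: 60 + 30 + 20 = 110
  stock rod 8: 60 + 20 = 80
This matches the lower bound, so 8 is optimal.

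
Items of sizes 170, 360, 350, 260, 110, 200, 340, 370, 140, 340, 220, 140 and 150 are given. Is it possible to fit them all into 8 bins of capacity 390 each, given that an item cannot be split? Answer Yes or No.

Total = 3150; ⌈3150/390⌉ = 9.
At least 9 bins are required, but only 8 are allowed.

No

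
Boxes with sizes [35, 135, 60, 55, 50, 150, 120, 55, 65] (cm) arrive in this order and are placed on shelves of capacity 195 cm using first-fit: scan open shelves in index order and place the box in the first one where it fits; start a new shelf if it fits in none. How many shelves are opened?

5

  35 → shelf 1 (new)  [load 35/195]
  135 → shelf 1  [load 170/195]
  60 → shelf 2 (new)  [load 60/195]
  55 → shelf 2  [load 115/195]
  50 → shelf 2  [load 165/195]
  150 → shelf 3 (new)  [load 150/195]
  120 → shelf 4 (new)  [load 120/195]
  55 → shelf 4  [load 175/195]
  65 → shelf 5 (new)  [load 65/195]
5 shelves opened.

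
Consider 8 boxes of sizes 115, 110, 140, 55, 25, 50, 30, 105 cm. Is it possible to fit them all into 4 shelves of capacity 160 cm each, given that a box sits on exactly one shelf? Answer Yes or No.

No

Total = 630 cm; ⌈630/160⌉ = 4.
The bound of 4 does not rule out 4, but exhaustive search shows no assignment into 4 shelves of capacity 160 cm exists — the minimum is 5.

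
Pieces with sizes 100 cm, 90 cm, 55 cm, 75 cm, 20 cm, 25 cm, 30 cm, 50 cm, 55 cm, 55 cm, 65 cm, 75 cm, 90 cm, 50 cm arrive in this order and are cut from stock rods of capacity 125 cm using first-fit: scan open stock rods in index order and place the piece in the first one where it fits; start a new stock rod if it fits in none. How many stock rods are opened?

  100 → stock rod 1 (new)  [load 100/125]
  90 → stock rod 2 (new)  [load 90/125]
  55 → stock rod 3 (new)  [load 55/125]
  75 → stock rod 4 (new)  [load 75/125]
  20 → stock rod 1  [load 120/125]
  25 → stock rod 2  [load 115/125]
  30 → stock rod 3  [load 85/125]
  50 → stock rod 4  [load 125/125]
  55 → stock rod 5 (new)  [load 55/125]
  55 → stock rod 5  [load 110/125]
  65 → stock rod 6 (new)  [load 65/125]
  75 → stock rod 7 (new)  [load 75/125]
  90 → stock rod 8 (new)  [load 90/125]
  50 → stock rod 6  [load 115/125]
8 stock rods opened.

8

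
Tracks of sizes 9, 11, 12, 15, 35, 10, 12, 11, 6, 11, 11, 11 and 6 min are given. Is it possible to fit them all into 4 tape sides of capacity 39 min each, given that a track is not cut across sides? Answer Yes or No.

Total = 160 min; ⌈160/39⌉ = 5.
At least 5 tape sides are required, but only 4 are allowed.

No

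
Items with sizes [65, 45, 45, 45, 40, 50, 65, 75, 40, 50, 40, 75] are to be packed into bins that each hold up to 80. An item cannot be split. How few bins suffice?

11

Total = 75 + 75 + 65 + 65 + 50 + 50 + 45 + 45 + 45 + 40 + 40 + 40 = 635.
Lower bound: ⌈635/80⌉ = 8 bins.
Also, 9 items each exceed 40, and no two of those can share a bin, so at least 9 bins are needed.
A packing using 11 bins:
  bin 1: 75 = 75
  bin 2: 75 = 75
  bin 3: 65 = 65
  bin 4: 65 = 65
  bin 5: 50 = 50
  bin 6: 50 = 50
  bin 7: 45 = 45
  bin 8: 45 = 45
  bin 9: 45 = 45
  bin 10: 40 + 40 = 80
  bin 11: 40 = 40
No arrangement into 10 bins stays within capacity, so 11 is optimal.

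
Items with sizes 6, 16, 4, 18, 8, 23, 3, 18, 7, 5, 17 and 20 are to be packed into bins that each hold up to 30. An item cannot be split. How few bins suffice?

6

Total = 23 + 20 + 18 + 18 + 17 + 16 + 8 + 7 + 6 + 5 + 4 + 3 = 145.
Lower bound: ⌈145/30⌉ = 5 bins.
Also, 6 items each exceed 15, and no two of those can share a bin, so at least 6 bins are needed.
A packing using 6 bins:
  bin 1: 23 + 7 = 30
  bin 2: 20 + 8 = 28
  bin 3: 18 + 6 + 5 = 29
  bin 4: 18 + 4 + 3 = 25
  bin 5: 17 = 17
  bin 6: 16 = 16
This matches the lower bound, so 6 is optimal.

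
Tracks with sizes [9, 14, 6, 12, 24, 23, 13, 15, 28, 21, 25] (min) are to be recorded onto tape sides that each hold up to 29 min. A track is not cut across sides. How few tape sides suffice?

Total = 28 + 25 + 24 + 23 + 21 + 15 + 14 + 13 + 12 + 9 + 6 = 190 min.
Lower bound: ⌈190/29⌉ = 7 tape sides.
A packing using 8 tape sides:
  side 1: 28 = 28
  side 2: 25 = 25
  side 3: 24 = 24
  side 4: 23 + 6 = 29
  side 5: 21 = 21
  side 6: 15 + 14 = 29
  side 7: 13 + 12 = 25
  side 8: 9 = 9
No arrangement into 7 tape sides stays within capacity, so 8 is optimal.

8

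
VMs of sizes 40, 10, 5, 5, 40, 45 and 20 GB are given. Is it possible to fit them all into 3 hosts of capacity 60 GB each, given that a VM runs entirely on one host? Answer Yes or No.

Yes

A valid assignment using 3 hosts:
  host 1: 45 + 10 + 5 = 60
  host 2: 40 + 20 = 60
  host 3: 40 + 5 = 45
Every load is within 60 GB, so 3 hosts suffice.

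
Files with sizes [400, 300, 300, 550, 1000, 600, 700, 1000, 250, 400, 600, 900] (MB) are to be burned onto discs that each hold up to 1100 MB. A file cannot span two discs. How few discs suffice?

7

Total = 1000 + 1000 + 900 + 700 + 600 + 600 + 550 + 400 + 400 + 300 + 300 + 250 = 7000 MB.
Lower bound: ⌈7000/1100⌉ = 7 discs.
A packing using 7 discs:
  disc 1: 1000 = 1000
  disc 2: 1000 = 1000
  disc 3: 900 = 900
  disc 4: 700 + 400 = 1100
  disc 5: 600 + 400 = 1000
  disc 6: 600 + 300 = 900
  disc 7: 550 + 300 + 250 = 1100
This matches the lower bound, so 7 is optimal.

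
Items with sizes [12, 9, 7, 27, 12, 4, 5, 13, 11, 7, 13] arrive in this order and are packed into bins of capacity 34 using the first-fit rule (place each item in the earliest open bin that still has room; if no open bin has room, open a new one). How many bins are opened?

  12 → bin 1 (new)  [load 12/34]
  9 → bin 1  [load 21/34]
  7 → bin 1  [load 28/34]
  27 → bin 2 (new)  [load 27/34]
  12 → bin 3 (new)  [load 12/34]
  4 → bin 1  [load 32/34]
  5 → bin 2  [load 32/34]
  13 → bin 3  [load 25/34]
  11 → bin 4 (new)  [load 11/34]
  7 → bin 3  [load 32/34]
  13 → bin 4  [load 24/34]
4 bins opened.

4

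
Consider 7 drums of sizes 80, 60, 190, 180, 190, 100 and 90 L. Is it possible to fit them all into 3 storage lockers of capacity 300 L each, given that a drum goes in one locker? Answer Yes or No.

Total = 890 L; ⌈890/300⌉ = 3.
The bound of 3 does not rule out 3, but exhaustive search shows no assignment into 3 storage lockers of capacity 300 L exists — the minimum is 4.

No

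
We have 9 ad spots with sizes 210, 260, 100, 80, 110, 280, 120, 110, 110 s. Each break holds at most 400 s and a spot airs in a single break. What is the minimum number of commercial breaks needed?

Total = 280 + 260 + 210 + 120 + 110 + 110 + 110 + 100 + 80 = 1380 s.
Lower bound: ⌈1380/400⌉ = 4 commercial breaks.
A packing using 4 commercial breaks:
  break 1: 280 + 120 = 400
  break 2: 260 + 110 = 370
  break 3: 210 + 110 + 80 = 400
  break 4: 110 + 100 = 210
This matches the lower bound, so 4 is optimal.

4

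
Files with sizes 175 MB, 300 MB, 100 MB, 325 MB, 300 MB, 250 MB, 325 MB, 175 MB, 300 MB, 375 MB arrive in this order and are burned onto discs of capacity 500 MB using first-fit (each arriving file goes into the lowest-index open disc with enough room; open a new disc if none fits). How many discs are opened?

7

  175 → disc 1 (new)  [load 175/500]
  300 → disc 1  [load 475/500]
  100 → disc 2 (new)  [load 100/500]
  325 → disc 2  [load 425/500]
  300 → disc 3 (new)  [load 300/500]
  250 → disc 4 (new)  [load 250/500]
  325 → disc 5 (new)  [load 325/500]
  175 → disc 3  [load 475/500]
  300 → disc 6 (new)  [load 300/500]
  375 → disc 7 (new)  [load 375/500]
7 discs opened.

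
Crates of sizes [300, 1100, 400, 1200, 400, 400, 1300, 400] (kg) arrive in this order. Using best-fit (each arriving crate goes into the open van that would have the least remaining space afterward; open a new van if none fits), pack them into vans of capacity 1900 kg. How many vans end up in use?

  300 → van 1 (new)  [load 300/1900]
  1100 → van 1  [load 1400/1900]
  400 → van 1  [load 1800/1900]
  1200 → van 2 (new)  [load 1200/1900]
  400 → van 2  [load 1600/1900]
  400 → van 3 (new)  [load 400/1900]
  1300 → van 3  [load 1700/1900]
  400 → van 4 (new)  [load 400/1900]
4 vans opened.

4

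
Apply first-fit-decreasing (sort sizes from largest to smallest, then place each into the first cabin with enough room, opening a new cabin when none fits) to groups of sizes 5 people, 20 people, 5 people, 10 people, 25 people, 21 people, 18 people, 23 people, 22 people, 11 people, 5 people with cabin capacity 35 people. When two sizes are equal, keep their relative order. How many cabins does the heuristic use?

Sorted descending: 25, 23, 22, 21, 20, 18, 11, 10, 5, 5, 5.
  25 → cabin 1 (new)  [load 25/35]
  23 → cabin 2 (new)  [load 23/35]
  22 → cabin 3 (new)  [load 22/35]
  21 → cabin 4 (new)  [load 21/35]
  20 → cabin 5 (new)  [load 20/35]
  18 → cabin 6 (new)  [load 18/35]
  11 → cabin 2  [load 34/35]
  10 → cabin 1  [load 35/35]
  5 → cabin 3  [load 27/35]
  5 → cabin 3  [load 32/35]
  5 → cabin 4  [load 26/35]
6 cabins opened.

6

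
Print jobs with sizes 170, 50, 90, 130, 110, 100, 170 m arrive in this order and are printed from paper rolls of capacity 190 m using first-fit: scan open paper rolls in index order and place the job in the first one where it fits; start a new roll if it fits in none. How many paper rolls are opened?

6

  170 → roll 1 (new)  [load 170/190]
  50 → roll 2 (new)  [load 50/190]
  90 → roll 2  [load 140/190]
  130 → roll 3 (new)  [load 130/190]
  110 → roll 4 (new)  [load 110/190]
  100 → roll 5 (new)  [load 100/190]
  170 → roll 6 (new)  [load 170/190]
6 paper rolls opened.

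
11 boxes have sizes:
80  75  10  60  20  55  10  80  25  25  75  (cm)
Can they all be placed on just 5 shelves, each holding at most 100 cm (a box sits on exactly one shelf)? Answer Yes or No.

Total = 515 cm; ⌈515/100⌉ = 6.
At least 6 shelves are required, but only 5 are allowed.

No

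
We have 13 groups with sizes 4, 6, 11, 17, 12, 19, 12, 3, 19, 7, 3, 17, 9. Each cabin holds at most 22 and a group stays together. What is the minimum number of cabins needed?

7

Total = 19 + 19 + 17 + 17 + 12 + 12 + 11 + 9 + 7 + 6 + 4 + 3 + 3 = 139.
Lower bound: ⌈139/22⌉ = 7 cabins.
A packing using 7 cabins:
  cabin 1: 19 + 3 = 22
  cabin 2: 19 + 3 = 22
  cabin 3: 17 + 4 = 21
  cabin 4: 17 = 17
  cabin 5: 12 + 9 = 21
  cabin 6: 12 + 7 = 19
  cabin 7: 11 + 6 = 17
This matches the lower bound, so 7 is optimal.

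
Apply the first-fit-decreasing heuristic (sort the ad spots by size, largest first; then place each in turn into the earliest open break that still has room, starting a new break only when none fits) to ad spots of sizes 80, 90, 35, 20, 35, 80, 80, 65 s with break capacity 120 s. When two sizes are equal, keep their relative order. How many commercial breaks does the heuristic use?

Sorted descending: 90, 80, 80, 80, 65, 35, 35, 20.
  90 → break 1 (new)  [load 90/120]
  80 → break 2 (new)  [load 80/120]
  80 → break 3 (new)  [load 80/120]
  80 → break 4 (new)  [load 80/120]
  65 → break 5 (new)  [load 65/120]
  35 → break 2  [load 115/120]
  35 → break 3  [load 115/120]
  20 → break 1  [load 110/120]
5 commercial breaks opened.

5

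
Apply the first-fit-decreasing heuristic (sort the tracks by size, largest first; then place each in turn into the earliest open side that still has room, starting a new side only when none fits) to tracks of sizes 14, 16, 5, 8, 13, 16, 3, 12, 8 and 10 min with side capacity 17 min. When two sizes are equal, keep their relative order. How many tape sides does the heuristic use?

Sorted descending: 16, 16, 14, 13, 12, 10, 8, 8, 5, 3.
  16 → side 1 (new)  [load 16/17]
  16 → side 2 (new)  [load 16/17]
  14 → side 3 (new)  [load 14/17]
  13 → side 4 (new)  [load 13/17]
  12 → side 5 (new)  [load 12/17]
  10 → side 6 (new)  [load 10/17]
  8 → side 7 (new)  [load 8/17]
  8 → side 7  [load 16/17]
  5 → side 5  [load 17/17]
  3 → side 3  [load 17/17]
7 tape sides opened.

7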